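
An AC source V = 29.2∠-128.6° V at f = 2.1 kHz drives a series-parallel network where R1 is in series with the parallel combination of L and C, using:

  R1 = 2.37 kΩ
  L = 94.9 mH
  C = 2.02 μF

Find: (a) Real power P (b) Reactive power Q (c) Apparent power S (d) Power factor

Step 1 — Angular frequency: ω = 2π·f = 2π·2100 = 1.319e+04 rad/s.
Step 2 — Component impedances:
  R1: Z = R = 2370 Ω
  L: Z = jωL = j·1.319e+04·0.0949 = 0 + j1252 Ω
  C: Z = 1/(jωC) = -j/(ω·C) = 0 - j37.52 Ω
Step 3 — Parallel branch: L || C = 1/(1/L + 1/C) = 0 - j38.68 Ω.
Step 4 — Series with R1: Z_total = R1 + (L || C) = 2370 - j38.68 Ω = 2370∠-0.9° Ω.
Step 5 — Source phasor: V = 29.2∠-128.6° V = -18.22 - j22.82 V.
Step 6 — Current: I = V / Z = -0.007527 - j0.009752 A = 0.01232∠-127.7° A.
Step 7 — Complex power: S = V·I* = 0.3597 - j0.00587 VA.
Step 8 — Real power: P = Re(S) = 0.3597 W.
Step 9 — Reactive power: Q = Im(S) = -0.00587 VAR.
Step 10 — Apparent power: |S| = 0.3597 VA.
Step 11 — Power factor: PF = P/|S| = 0.9999 (leading).

(a) P = 0.3597 W  (b) Q = -0.00587 VAR  (c) S = 0.3597 VA  (d) PF = 0.9999 (leading)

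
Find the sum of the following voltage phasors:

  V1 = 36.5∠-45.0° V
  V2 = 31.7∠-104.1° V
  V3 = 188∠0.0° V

Step 1 — Convert each phasor to rectangular form:
  V1 = 36.5·(cos(-45.0°) + j·sin(-45.0°)) = 25.81 - j25.81 V
  V2 = 31.7·(cos(-104.1°) + j·sin(-104.1°)) = -7.723 - j30.74 V
  V3 = 188·(cos(0.0°) + j·sin(0.0°)) = 188 V
Step 2 — Sum components: V_total = 206.1 - j56.55 V.
Step 3 — Convert to polar: |V_total| = 213.7 V, ∠V_total = -15.3°.

V_total = 213.7∠-15.3° V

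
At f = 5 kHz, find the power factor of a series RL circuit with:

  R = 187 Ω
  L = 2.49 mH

Step 1 — Angular frequency: ω = 2π·f = 2π·5000 = 3.142e+04 rad/s.
Step 2 — Component impedances:
  R: Z = R = 187 Ω
  L: Z = jωL = j·3.142e+04·0.00249 = 0 + j78.23 Ω
Step 3 — Series combination: Z_total = R + L = 187 + j78.23 Ω = 202.7∠22.7° Ω.
Step 4 — Power factor: PF = cos(φ) = Re(Z)/|Z| = 187/202.7 = 0.9225.
Step 5 — Type: Im(Z) = 78.23 ⇒ lagging (phase φ = 22.7°).

PF = 0.9225 (lagging, φ = 22.7°)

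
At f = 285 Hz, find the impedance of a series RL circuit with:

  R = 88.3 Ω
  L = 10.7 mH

Step 1 — Angular frequency: ω = 2π·f = 2π·285 = 1791 rad/s.
Step 2 — Component impedances:
  R: Z = R = 88.3 Ω
  L: Z = jωL = j·1791·0.0107 = 0 + j19.16 Ω
Step 3 — Series combination: Z_total = R + L = 88.3 + j19.16 Ω = 90.35∠12.2° Ω.

Z = 88.3 + j19.16 Ω = 90.35∠12.2° Ω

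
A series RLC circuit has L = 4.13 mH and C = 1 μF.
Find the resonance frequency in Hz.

Step 1 — Resonance condition Im(Z)=0 gives ω₀ = 1/√(LC).
Step 2 — ω₀ = 1/√(0.00413·1e-06) = 1.556e+04 rad/s.
Step 3 — f₀ = ω₀/(2π) = 2477 Hz.

f₀ = 2477 Hz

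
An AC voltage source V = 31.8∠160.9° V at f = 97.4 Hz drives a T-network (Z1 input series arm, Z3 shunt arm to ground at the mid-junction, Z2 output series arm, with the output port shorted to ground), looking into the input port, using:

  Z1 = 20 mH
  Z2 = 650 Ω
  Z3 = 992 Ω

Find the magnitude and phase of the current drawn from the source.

Step 1 — Angular frequency: ω = 2π·f = 2π·97.4 = 612 rad/s.
Step 2 — Component impedances:
  Z1: Z = jωL = j·612·0.02 = 0 + j12.24 Ω
  Z2: Z = R = 650 Ω
  Z3: Z = R = 992 Ω
Step 3 — With the output port shorted to ground, the output series arm Z2 runs from the junction to ground; the shunt arm Z3 also runs from the junction to ground. They appear in parallel: Z3 || Z2 = 392.7 Ω.
Step 4 — Series with input arm Z1: Z_in = Z1 + (Z3 || Z2) = 392.7 + j12.24 Ω = 392.9∠1.8° Ω.
Step 5 — Source phasor: V = 31.8∠160.9° V = -30.05 + j10.41 V.
Step 6 — Ohm's law: I = V / Z_total = (-30.05 + j10.41) / (392.7 + j12.24) = -0.07562 + j0.02885 A.
Step 7 — Convert to polar: |I| = 0.08094 A, ∠I = 159.1°.

I = 0.08094∠159.1° A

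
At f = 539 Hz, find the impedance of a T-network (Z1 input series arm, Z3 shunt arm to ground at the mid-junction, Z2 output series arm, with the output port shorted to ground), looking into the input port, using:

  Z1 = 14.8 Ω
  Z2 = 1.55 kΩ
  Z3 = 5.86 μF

Step 1 — Angular frequency: ω = 2π·f = 2π·539 = 3387 rad/s.
Step 2 — Component impedances:
  Z1: Z = R = 14.8 Ω
  Z2: Z = R = 1550 Ω
  Z3: Z = 1/(jωC) = -j/(ω·C) = 0 - j50.39 Ω
Step 3 — With the output port shorted to ground, the output series arm Z2 runs from the junction to ground; the shunt arm Z3 also runs from the junction to ground. They appear in parallel: Z3 || Z2 = 1.636 - j50.34 Ω.
Step 4 — Series with input arm Z1: Z_in = Z1 + (Z3 || Z2) = 16.44 - j50.34 Ω = 52.95∠-71.9° Ω.

Z = 16.44 - j50.34 Ω = 52.95∠-71.9° Ω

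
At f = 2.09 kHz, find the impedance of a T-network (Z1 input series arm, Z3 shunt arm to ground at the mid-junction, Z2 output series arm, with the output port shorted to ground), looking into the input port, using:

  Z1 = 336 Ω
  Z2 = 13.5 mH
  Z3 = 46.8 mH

Step 1 — Angular frequency: ω = 2π·f = 2π·2090 = 1.313e+04 rad/s.
Step 2 — Component impedances:
  Z1: Z = R = 336 Ω
  Z2: Z = jωL = j·1.313e+04·0.0135 = 0 + j177.3 Ω
  Z3: Z = jωL = j·1.313e+04·0.0468 = 0 + j614.6 Ω
Step 3 — With the output port shorted to ground, the output series arm Z2 runs from the junction to ground; the shunt arm Z3 also runs from the junction to ground. They appear in parallel: Z3 || Z2 = 0 + j137.6 Ω.
Step 4 — Series with input arm Z1: Z_in = Z1 + (Z3 || Z2) = 336 + j137.6 Ω = 363.1∠22.3° Ω.

Z = 336 + j137.6 Ω = 363.1∠22.3° Ω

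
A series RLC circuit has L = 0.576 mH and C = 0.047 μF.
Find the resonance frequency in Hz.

Step 1 — Resonance condition Im(Z)=0 gives ω₀ = 1/√(LC).
Step 2 — ω₀ = 1/√(0.000576·4.7e-08) = 1.922e+05 rad/s.
Step 3 — f₀ = ω₀/(2π) = 3.059e+04 Hz.

f₀ = 3.059e+04 Hz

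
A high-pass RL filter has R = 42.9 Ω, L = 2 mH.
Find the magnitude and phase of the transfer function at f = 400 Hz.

Step 1 — Angular frequency: ω = 2π·400 = 2513 rad/s.
Step 2 — Transfer function: H(jω) = jωL/(R + jωL).
Step 3 — Numerator jωL = j·5.027; denominator R + jωL = 42.9 + j5.027.
Step 4 — H = 0.01354 + j0.1156.
Step 5 — Magnitude: |H| = 0.1164 (-18.7 dB); phase: φ = 83.3°.

|H| = 0.1164 (-18.7 dB), φ = 83.3°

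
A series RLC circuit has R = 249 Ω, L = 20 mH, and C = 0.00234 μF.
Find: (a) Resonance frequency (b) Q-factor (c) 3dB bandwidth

Step 1 — Resonance: ω₀ = 1/√(LC) = 1/√(0.02·2.34e-09) = 1.462e+05 rad/s.
Step 2 — f₀ = ω₀/(2π) = 2.326e+04 Hz.
Step 3 — Series Q: Q = ω₀L/R = 1.462e+05·0.02/249 = 11.74.
Step 4 — Bandwidth: Δω = ω₀/Q = 1.245e+04 rad/s; BW = Δω/(2π) = 1981 Hz.

(a) f₀ = 2.326e+04 Hz  (b) Q = 11.74  (c) BW = 1981 Hz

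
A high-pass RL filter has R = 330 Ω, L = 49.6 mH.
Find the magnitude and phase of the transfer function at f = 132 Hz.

Step 1 — Angular frequency: ω = 2π·132 = 829.4 rad/s.
Step 2 — Transfer function: H(jω) = jωL/(R + jωL).
Step 3 — Numerator jωL = j·41.14; denominator R + jωL = 330 + j41.14.
Step 4 — H = 0.0153 + j0.1228.
Step 5 — Magnitude: |H| = 0.1237 (-18.2 dB); phase: φ = 82.9°.

|H| = 0.1237 (-18.2 dB), φ = 82.9°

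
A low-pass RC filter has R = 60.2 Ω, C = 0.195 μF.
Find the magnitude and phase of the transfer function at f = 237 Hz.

Step 1 — Angular frequency: ω = 2π·237 = 1489 rad/s.
Step 2 — Transfer function: H(jω) = 1/(1 + jωRC).
Step 3 — Denominator: 1 + jωRC = 1 + j·1489·60.2·1.95e-07 = 1 + j0.01748.
Step 4 — H = 0.9997 - j0.01748.
Step 5 — Magnitude: |H| = 0.9998 (-0.0 dB); phase: φ = -1.0°.

|H| = 0.9998 (-0.0 dB), φ = -1.0°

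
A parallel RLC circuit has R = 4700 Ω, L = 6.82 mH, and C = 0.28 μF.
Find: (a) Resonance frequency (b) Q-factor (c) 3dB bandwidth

Step 1 — Resonance: ω₀ = 1/√(LC) = 1/√(0.00682·2.8e-07) = 2.288e+04 rad/s.
Step 2 — f₀ = ω₀/(2π) = 3642 Hz.
Step 3 — Parallel Q: Q = R/(ω₀L) = 4700/(2.288e+04·0.00682) = 30.12.
Step 4 — Bandwidth: Δω = ω₀/Q = 759.9 rad/s; BW = Δω/(2π) = 120.9 Hz.

(a) f₀ = 3642 Hz  (b) Q = 30.12  (c) BW = 120.9 Hz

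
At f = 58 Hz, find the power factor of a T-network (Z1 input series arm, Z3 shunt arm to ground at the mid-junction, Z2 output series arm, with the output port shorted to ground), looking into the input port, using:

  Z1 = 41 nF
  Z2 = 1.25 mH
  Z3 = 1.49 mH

Step 1 — Angular frequency: ω = 2π·f = 2π·58 = 364.4 rad/s.
Step 2 — Component impedances:
  Z1: Z = 1/(jωC) = -j/(ω·C) = 0 - j6.693e+04 Ω
  Z2: Z = jωL = j·364.4·0.00125 = 0 + j0.4555 Ω
  Z3: Z = jωL = j·364.4·0.00149 = 0 + j0.543 Ω
Step 3 — With the output port shorted to ground, the output series arm Z2 runs from the junction to ground; the shunt arm Z3 also runs from the junction to ground. They appear in parallel: Z3 || Z2 = 0 + j0.2477 Ω.
Step 4 — Series with input arm Z1: Z_in = Z1 + (Z3 || Z2) = 0 - j6.693e+04 Ω = 6.693e+04∠-90.0° Ω.
Step 5 — Power factor: PF = cos(φ) = Re(Z)/|Z| = 0/6.693e+04 = 0.
Step 6 — Type: Im(Z) = -6.693e+04 ⇒ leading (phase φ = -90.0°).

PF = 0 (leading, φ = -90.0°)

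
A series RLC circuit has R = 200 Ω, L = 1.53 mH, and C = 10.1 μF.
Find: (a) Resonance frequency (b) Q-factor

Step 1 — Resonance condition Im(Z)=0 gives ω₀ = 1/√(LC).
Step 2 — ω₀ = 1/√(0.00153·1.01e-05) = 8044 rad/s.
Step 3 — f₀ = ω₀/(2π) = 1280 Hz.
Step 4 — Series Q: Q = ω₀L/R = 8044·0.00153/200 = 0.06154.

(a) f₀ = 1280 Hz  (b) Q = 0.06154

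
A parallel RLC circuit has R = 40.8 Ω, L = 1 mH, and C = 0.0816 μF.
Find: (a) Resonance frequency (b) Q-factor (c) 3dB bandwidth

Step 1 — Resonance: ω₀ = 1/√(LC) = 1/√(0.001·8.16e-08) = 1.107e+05 rad/s.
Step 2 — f₀ = ω₀/(2π) = 1.762e+04 Hz.
Step 3 — Parallel Q: Q = R/(ω₀L) = 40.8/(1.107e+05·0.001) = 0.3686.
Step 4 — Bandwidth: Δω = ω₀/Q = 3.004e+05 rad/s; BW = Δω/(2π) = 4.78e+04 Hz.

(a) f₀ = 1.762e+04 Hz  (b) Q = 0.3686  (c) BW = 4.78e+04 Hz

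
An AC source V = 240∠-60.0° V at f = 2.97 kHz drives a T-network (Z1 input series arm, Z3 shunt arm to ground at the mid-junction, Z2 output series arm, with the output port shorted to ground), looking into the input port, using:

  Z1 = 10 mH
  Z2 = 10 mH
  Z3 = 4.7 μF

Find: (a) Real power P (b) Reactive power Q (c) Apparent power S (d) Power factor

Step 1 — Angular frequency: ω = 2π·f = 2π·2970 = 1.866e+04 rad/s.
Step 2 — Component impedances:
  Z1: Z = jωL = j·1.866e+04·0.01 = 0 + j186.6 Ω
  Z2: Z = jωL = j·1.866e+04·0.01 = 0 + j186.6 Ω
  Z3: Z = 1/(jωC) = -j/(ω·C) = 0 - j11.4 Ω
Step 3 — With the output port shorted to ground, the output series arm Z2 runs from the junction to ground; the shunt arm Z3 also runs from the junction to ground. They appear in parallel: Z3 || Z2 = 0 - j12.14 Ω.
Step 4 — Series with input arm Z1: Z_in = Z1 + (Z3 || Z2) = 0 + j174.5 Ω = 174.5∠90.0° Ω.
Step 5 — Source phasor: V = 240∠-60.0° V = 120 - j207.8 V.
Step 6 — Current: I = V / Z = -1.191 - j0.6878 A = 1.376∠-150.0° A.
Step 7 — Complex power: S = V·I* = 0 + j330.1 VA.
Step 8 — Real power: P = Re(S) = 0 W.
Step 9 — Reactive power: Q = Im(S) = 330.1 VAR.
Step 10 — Apparent power: |S| = 330.1 VA.
Step 11 — Power factor: PF = P/|S| = 0 (lagging).

(a) P = 0 W  (b) Q = 330.1 VAR  (c) S = 330.1 VA  (d) PF = 0 (lagging)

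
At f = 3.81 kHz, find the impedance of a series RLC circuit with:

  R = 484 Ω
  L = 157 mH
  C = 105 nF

Step 1 — Angular frequency: ω = 2π·f = 2π·3810 = 2.394e+04 rad/s.
Step 2 — Component impedances:
  R: Z = R = 484 Ω
  L: Z = jωL = j·2.394e+04·0.157 = 0 + j3758 Ω
  C: Z = 1/(jωC) = -j/(ω·C) = 0 - j397.8 Ω
Step 3 — Series combination: Z_total = R + L + C = 484 + j3361 Ω = 3395∠81.8° Ω.

Z = 484 + j3361 Ω = 3395∠81.8° Ω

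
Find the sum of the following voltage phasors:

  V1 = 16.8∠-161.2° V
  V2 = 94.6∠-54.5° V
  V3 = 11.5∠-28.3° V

Step 1 — Convert each phasor to rectangular form:
  V1 = 16.8·(cos(-161.2°) + j·sin(-161.2°)) = -15.9 - j5.414 V
  V2 = 94.6·(cos(-54.5°) + j·sin(-54.5°)) = 54.93 - j77.02 V
  V3 = 11.5·(cos(-28.3°) + j·sin(-28.3°)) = 10.13 - j5.452 V
Step 2 — Sum components: V_total = 49.16 - j87.88 V.
Step 3 — Convert to polar: |V_total| = 100.7 V, ∠V_total = -60.8°.

V_total = 100.7∠-60.8° V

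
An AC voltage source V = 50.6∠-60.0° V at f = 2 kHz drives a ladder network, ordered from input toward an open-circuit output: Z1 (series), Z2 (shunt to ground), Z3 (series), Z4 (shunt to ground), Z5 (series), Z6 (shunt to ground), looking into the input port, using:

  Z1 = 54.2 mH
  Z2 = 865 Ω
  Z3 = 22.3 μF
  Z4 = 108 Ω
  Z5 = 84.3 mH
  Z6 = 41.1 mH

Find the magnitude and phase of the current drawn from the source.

Step 1 — Angular frequency: ω = 2π·f = 2π·2000 = 1.257e+04 rad/s.
Step 2 — Component impedances:
  Z1: Z = jωL = j·1.257e+04·0.0542 = 0 + j681.1 Ω
  Z2: Z = R = 865 Ω
  Z3: Z = 1/(jωC) = -j/(ω·C) = 0 - j3.568 Ω
  Z4: Z = R = 108 Ω
  Z5: Z = jωL = j·1.257e+04·0.0843 = 0 + j1059 Ω
  Z6: Z = jωL = j·1.257e+04·0.0411 = 0 + j516.5 Ω
Step 3 — Ladder network (open output): work backward from the far end, alternating series and parallel combinations. Z_in = 95.62 + j684.1 Ω = 690.8∠82.0° Ω.
Step 4 — Source phasor: V = 50.6∠-60.0° V = 25.3 - j43.82 V.
Step 5 — Ohm's law: I = V / Z_total = (25.3 - j43.82) / (95.62 + j684.1) = -0.05776 - j0.04506 A.
Step 6 — Convert to polar: |I| = 0.07325 A, ∠I = -142.0°.

I = 0.07325∠-142.0° A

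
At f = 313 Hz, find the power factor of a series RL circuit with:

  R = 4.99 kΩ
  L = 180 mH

Step 1 — Angular frequency: ω = 2π·f = 2π·313 = 1967 rad/s.
Step 2 — Component impedances:
  R: Z = R = 4990 Ω
  L: Z = jωL = j·1967·0.18 = 0 + j354 Ω
Step 3 — Series combination: Z_total = R + L = 4990 + j354 Ω = 5003∠4.1° Ω.
Step 4 — Power factor: PF = cos(φ) = Re(Z)/|Z| = 4990/5002.5 = 0.9975.
Step 5 — Type: Im(Z) = 354 ⇒ lagging (phase φ = 4.1°).

PF = 0.9975 (lagging, φ = 4.1°)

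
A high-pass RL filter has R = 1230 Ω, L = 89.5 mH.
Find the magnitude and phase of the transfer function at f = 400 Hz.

Step 1 — Angular frequency: ω = 2π·400 = 2513 rad/s.
Step 2 — Transfer function: H(jω) = jωL/(R + jωL).
Step 3 — Numerator jωL = j·224.9; denominator R + jωL = 1230 + j224.9.
Step 4 — H = 0.03236 + j0.177.
Step 5 — Magnitude: |H| = 0.1799 (-14.9 dB); phase: φ = 79.6°.

|H| = 0.1799 (-14.9 dB), φ = 79.6°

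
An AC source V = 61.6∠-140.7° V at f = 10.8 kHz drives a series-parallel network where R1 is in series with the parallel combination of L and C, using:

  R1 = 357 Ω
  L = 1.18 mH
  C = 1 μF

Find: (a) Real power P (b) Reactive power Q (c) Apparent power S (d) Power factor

Step 1 — Angular frequency: ω = 2π·f = 2π·1.08e+04 = 6.786e+04 rad/s.
Step 2 — Component impedances:
  R1: Z = R = 357 Ω
  L: Z = jωL = j·6.786e+04·0.00118 = 0 + j80.07 Ω
  C: Z = 1/(jωC) = -j/(ω·C) = 0 - j14.74 Ω
Step 3 — Parallel branch: L || C = 1/(1/L + 1/C) = 0 - j18.06 Ω.
Step 4 — Series with R1: Z_total = R1 + (L || C) = 357 - j18.06 Ω = 357.5∠-2.9° Ω.
Step 5 — Source phasor: V = 61.6∠-140.7° V = -47.67 - j39.02 V.
Step 6 — Current: I = V / Z = -0.1277 - j0.1157 A = 0.1723∠-137.8° A.
Step 7 — Complex power: S = V·I* = 10.6 - j0.5363 VA.
Step 8 — Real power: P = Re(S) = 10.6 W.
Step 9 — Reactive power: Q = Im(S) = -0.5363 VAR.
Step 10 — Apparent power: |S| = 10.62 VA.
Step 11 — Power factor: PF = P/|S| = 0.9987 (leading).

(a) P = 10.6 W  (b) Q = -0.5363 VAR  (c) S = 10.62 VA  (d) PF = 0.9987 (leading)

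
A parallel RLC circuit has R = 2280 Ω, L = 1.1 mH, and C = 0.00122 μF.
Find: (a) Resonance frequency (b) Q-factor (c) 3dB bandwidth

Step 1 — Resonance: ω₀ = 1/√(LC) = 1/√(0.0011·1.22e-09) = 8.632e+05 rad/s.
Step 2 — f₀ = ω₀/(2π) = 1.374e+05 Hz.
Step 3 — Parallel Q: Q = R/(ω₀L) = 2280/(8.632e+05·0.0011) = 2.401.
Step 4 — Bandwidth: Δω = ω₀/Q = 3.595e+05 rad/s; BW = Δω/(2π) = 5.722e+04 Hz.

(a) f₀ = 1.374e+05 Hz  (b) Q = 2.401  (c) BW = 5.722e+04 Hz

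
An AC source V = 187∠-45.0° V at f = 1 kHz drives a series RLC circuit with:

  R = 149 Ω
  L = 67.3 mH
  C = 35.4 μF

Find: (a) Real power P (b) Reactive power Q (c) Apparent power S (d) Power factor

Step 1 — Angular frequency: ω = 2π·f = 2π·1000 = 6283 rad/s.
Step 2 — Component impedances:
  R: Z = R = 149 Ω
  L: Z = jωL = j·6283·0.0673 = 0 + j422.9 Ω
  C: Z = 1/(jωC) = -j/(ω·C) = 0 - j4.496 Ω
Step 3 — Series combination: Z_total = R + L + C = 149 + j418.4 Ω = 444.1∠70.4° Ω.
Step 4 — Source phasor: V = 187∠-45.0° V = 132.2 - j132.2 V.
Step 5 — Current: I = V / Z = -0.1806 - j0.3804 A = 0.4211∠-115.4° A.
Step 6 — Complex power: S = V·I* = 26.42 + j74.18 VA.
Step 7 — Real power: P = Re(S) = 26.42 W.
Step 8 — Reactive power: Q = Im(S) = 74.18 VAR.
Step 9 — Apparent power: |S| = 78.74 VA.
Step 10 — Power factor: PF = P/|S| = 0.3355 (lagging).

(a) P = 26.42 W  (b) Q = 74.18 VAR  (c) S = 78.74 VA  (d) PF = 0.3355 (lagging)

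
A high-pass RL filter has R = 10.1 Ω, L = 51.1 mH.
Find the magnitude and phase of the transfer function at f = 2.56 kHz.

Step 1 — Angular frequency: ω = 2π·2560 = 1.608e+04 rad/s.
Step 2 — Transfer function: H(jω) = jωL/(R + jωL).
Step 3 — Numerator jωL = j·821.9; denominator R + jωL = 10.1 + j821.9.
Step 4 — H = 0.9998 + j0.01229.
Step 5 — Magnitude: |H| = 0.9999 (-0.0 dB); phase: φ = 0.7°.

|H| = 0.9999 (-0.0 dB), φ = 0.7°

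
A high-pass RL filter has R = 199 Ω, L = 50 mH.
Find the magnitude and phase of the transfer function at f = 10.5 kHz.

Step 1 — Angular frequency: ω = 2π·1.05e+04 = 6.597e+04 rad/s.
Step 2 — Transfer function: H(jω) = jωL/(R + jωL).
Step 3 — Numerator jωL = j·3299; denominator R + jωL = 199 + j3299.
Step 4 — H = 0.9964 + j0.06011.
Step 5 — Magnitude: |H| = 0.9982 (-0.0 dB); phase: φ = 3.5°.

|H| = 0.9982 (-0.0 dB), φ = 3.5°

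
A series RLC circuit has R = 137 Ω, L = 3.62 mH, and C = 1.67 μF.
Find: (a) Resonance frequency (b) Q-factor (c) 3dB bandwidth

Step 1 — Resonance: ω₀ = 1/√(LC) = 1/√(0.00362·1.67e-06) = 1.286e+04 rad/s.
Step 2 — f₀ = ω₀/(2π) = 2047 Hz.
Step 3 — Series Q: Q = ω₀L/R = 1.286e+04·0.00362/137 = 0.3398.
Step 4 — Bandwidth: Δω = ω₀/Q = 3.785e+04 rad/s; BW = Δω/(2π) = 6023 Hz.

(a) f₀ = 2047 Hz  (b) Q = 0.3398  (c) BW = 6023 Hz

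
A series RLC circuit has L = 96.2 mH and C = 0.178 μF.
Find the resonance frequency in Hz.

Step 1 — Resonance condition Im(Z)=0 gives ω₀ = 1/√(LC).
Step 2 — ω₀ = 1/√(0.0962·1.78e-07) = 7642 rad/s.
Step 3 — f₀ = ω₀/(2π) = 1216 Hz.

f₀ = 1216 Hz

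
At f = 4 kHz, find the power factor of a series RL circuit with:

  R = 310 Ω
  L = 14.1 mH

Step 1 — Angular frequency: ω = 2π·f = 2π·4000 = 2.513e+04 rad/s.
Step 2 — Component impedances:
  R: Z = R = 310 Ω
  L: Z = jωL = j·2.513e+04·0.0141 = 0 + j354.4 Ω
Step 3 — Series combination: Z_total = R + L = 310 + j354.4 Ω = 470.8∠48.8° Ω.
Step 4 — Power factor: PF = cos(φ) = Re(Z)/|Z| = 310/470.83 = 0.6584.
Step 5 — Type: Im(Z) = 354.4 ⇒ lagging (phase φ = 48.8°).

PF = 0.6584 (lagging, φ = 48.8°)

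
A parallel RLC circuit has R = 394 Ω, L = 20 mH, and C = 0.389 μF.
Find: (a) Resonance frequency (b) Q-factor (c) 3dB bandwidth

Step 1 — Resonance: ω₀ = 1/√(LC) = 1/√(0.02·3.89e-07) = 1.134e+04 rad/s.
Step 2 — f₀ = ω₀/(2π) = 1804 Hz.
Step 3 — Parallel Q: Q = R/(ω₀L) = 394/(1.134e+04·0.02) = 1.738.
Step 4 — Bandwidth: Δω = ω₀/Q = 6525 rad/s; BW = Δω/(2π) = 1038 Hz.

(a) f₀ = 1804 Hz  (b) Q = 1.738  (c) BW = 1038 Hz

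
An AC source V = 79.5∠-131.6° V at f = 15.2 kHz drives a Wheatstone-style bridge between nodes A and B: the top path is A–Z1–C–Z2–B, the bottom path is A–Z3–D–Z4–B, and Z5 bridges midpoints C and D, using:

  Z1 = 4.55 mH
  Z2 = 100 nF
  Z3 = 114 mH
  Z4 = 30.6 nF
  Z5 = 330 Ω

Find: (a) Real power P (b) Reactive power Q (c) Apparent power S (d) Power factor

Step 1 — Angular frequency: ω = 2π·f = 2π·1.52e+04 = 9.55e+04 rad/s.
Step 2 — Component impedances:
  Z1: Z = jωL = j·9.55e+04·0.00455 = 0 + j434.5 Ω
  Z2: Z = 1/(jωC) = -j/(ω·C) = 0 - j104.7 Ω
  Z3: Z = jωL = j·9.55e+04·0.114 = 0 + j1.089e+04 Ω
  Z4: Z = 1/(jωC) = -j/(ω·C) = 0 - j342.2 Ω
  Z5: Z = R = 330 Ω
Step 3 — Bridge requires nodal analysis (the Z5 bridge couples midpoints C and D, so the two paths cannot be reduced to a simple series/parallel combination). Setting node B to ground and injecting 1 A at node A, the 3-node admittance system at A, C, D solves to V_A = Z_AB = 8.427 + j331.7 Ω = 331.8∠88.5° Ω.
Step 4 — Source phasor: V = 79.5∠-131.6° V = -52.78 - j59.45 V.
Step 5 — Current: I = V / Z = -0.1831 + j0.1545 A = 0.2396∠139.9° A.
Step 6 — Complex power: S = V·I* = 0.4837 + j19.04 VA.
Step 7 — Real power: P = Re(S) = 0.4837 W.
Step 8 — Reactive power: Q = Im(S) = 19.04 VAR.
Step 9 — Apparent power: |S| = 19.05 VA.
Step 10 — Power factor: PF = P/|S| = 0.0254 (lagging).

(a) P = 0.4837 W  (b) Q = 19.04 VAR  (c) S = 19.05 VA  (d) PF = 0.0254 (lagging)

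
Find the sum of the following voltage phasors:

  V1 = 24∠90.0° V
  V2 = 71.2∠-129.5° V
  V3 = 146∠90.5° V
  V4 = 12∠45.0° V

Step 1 — Convert each phasor to rectangular form:
  V1 = 24·(cos(90.0°) + j·sin(90.0°)) = 0 + j24 V
  V2 = 71.2·(cos(-129.5°) + j·sin(-129.5°)) = -45.29 - j54.94 V
  V3 = 146·(cos(90.5°) + j·sin(90.5°)) = -1.274 + j146 V
  V4 = 12·(cos(45.0°) + j·sin(45.0°)) = 8.485 + j8.485 V
Step 2 — Sum components: V_total = -38.08 + j123.5 V.
Step 3 — Convert to polar: |V_total| = 129.3 V, ∠V_total = 107.1°.

V_total = 129.3∠107.1° V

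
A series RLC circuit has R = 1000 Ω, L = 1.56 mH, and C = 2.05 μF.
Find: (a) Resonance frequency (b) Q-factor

Step 1 — Resonance condition Im(Z)=0 gives ω₀ = 1/√(LC).
Step 2 — ω₀ = 1/√(0.00156·2.05e-06) = 1.768e+04 rad/s.
Step 3 — f₀ = ω₀/(2π) = 2814 Hz.
Step 4 — Series Q: Q = ω₀L/R = 1.768e+04·0.00156/1000 = 0.02759.

(a) f₀ = 2814 Hz  (b) Q = 0.02759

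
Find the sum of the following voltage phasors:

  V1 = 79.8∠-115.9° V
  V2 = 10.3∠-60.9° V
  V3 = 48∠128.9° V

Step 1 — Convert each phasor to rectangular form:
  V1 = 79.8·(cos(-115.9°) + j·sin(-115.9°)) = -34.86 - j71.78 V
  V2 = 10.3·(cos(-60.9°) + j·sin(-60.9°)) = 5.009 - j9 V
  V3 = 48·(cos(128.9°) + j·sin(128.9°)) = -30.14 + j37.36 V
Step 2 — Sum components: V_total = -59.99 - j43.43 V.
Step 3 — Convert to polar: |V_total| = 74.06 V, ∠V_total = -144.1°.

V_total = 74.06∠-144.1° V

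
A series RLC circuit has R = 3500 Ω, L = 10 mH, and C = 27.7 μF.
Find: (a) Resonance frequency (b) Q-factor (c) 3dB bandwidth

Step 1 — Resonance: ω₀ = 1/√(LC) = 1/√(0.01·2.77e-05) = 1900 rad/s.
Step 2 — f₀ = ω₀/(2π) = 302.4 Hz.
Step 3 — Series Q: Q = ω₀L/R = 1900·0.01/3500 = 0.005429.
Step 4 — Bandwidth: Δω = ω₀/Q = 3.5e+05 rad/s; BW = Δω/(2π) = 5.57e+04 Hz.

(a) f₀ = 302.4 Hz  (b) Q = 0.005429  (c) BW = 5.57e+04 Hz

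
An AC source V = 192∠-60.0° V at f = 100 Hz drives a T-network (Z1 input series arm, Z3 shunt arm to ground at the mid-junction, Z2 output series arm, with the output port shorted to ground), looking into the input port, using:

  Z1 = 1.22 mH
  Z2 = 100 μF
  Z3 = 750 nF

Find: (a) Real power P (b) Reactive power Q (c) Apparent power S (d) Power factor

Step 1 — Angular frequency: ω = 2π·f = 2π·100 = 628.3 rad/s.
Step 2 — Component impedances:
  Z1: Z = jωL = j·628.3·0.00122 = 0 + j0.7665 Ω
  Z2: Z = 1/(jωC) = -j/(ω·C) = 0 - j15.92 Ω
  Z3: Z = 1/(jωC) = -j/(ω·C) = 0 - j2122 Ω
Step 3 — With the output port shorted to ground, the output series arm Z2 runs from the junction to ground; the shunt arm Z3 also runs from the junction to ground. They appear in parallel: Z3 || Z2 = 0 - j15.8 Ω.
Step 4 — Series with input arm Z1: Z_in = Z1 + (Z3 || Z2) = 0 - j15.03 Ω = 15.03∠-90.0° Ω.
Step 5 — Source phasor: V = 192∠-60.0° V = 96 - j166.3 V.
Step 6 — Current: I = V / Z = 11.06 + j6.387 A = 12.77∠30.0° A.
Step 7 — Complex power: S = V·I* = 0 - j2453 VA.
Step 8 — Real power: P = Re(S) = 0 W.
Step 9 — Reactive power: Q = Im(S) = -2453 VAR.
Step 10 — Apparent power: |S| = 2453 VA.
Step 11 — Power factor: PF = P/|S| = 0 (leading).

(a) P = 0 W  (b) Q = -2453 VAR  (c) S = 2453 VA  (d) PF = 0 (leading)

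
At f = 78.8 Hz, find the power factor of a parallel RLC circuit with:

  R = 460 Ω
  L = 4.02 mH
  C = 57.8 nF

Step 1 — Angular frequency: ω = 2π·f = 2π·78.8 = 495.1 rad/s.
Step 2 — Component impedances:
  R: Z = R = 460 Ω
  L: Z = jωL = j·495.1·0.00402 = 0 + j1.99 Ω
  C: Z = 1/(jωC) = -j/(ω·C) = 0 - j3.494e+04 Ω
Step 3 — Parallel combination: 1/Z_total = 1/R + 1/L + 1/C; Z_total = 0.008613 + j1.99 Ω = 1.99∠89.8° Ω.
Step 4 — Power factor: PF = cos(φ) = Re(Z)/|Z| = 0.0086129/1.9905 = 0.004327.
Step 5 — Type: Im(Z) = 1.99 ⇒ lagging (phase φ = 89.8°).

PF = 0.004327 (lagging, φ = 89.8°)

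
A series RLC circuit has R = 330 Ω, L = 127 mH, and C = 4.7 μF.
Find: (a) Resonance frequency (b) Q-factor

Step 1 — Resonance condition Im(Z)=0 gives ω₀ = 1/√(LC).
Step 2 — ω₀ = 1/√(0.127·4.7e-06) = 1294 rad/s.
Step 3 — f₀ = ω₀/(2π) = 206 Hz.
Step 4 — Series Q: Q = ω₀L/R = 1294·0.127/330 = 0.4981.

(a) f₀ = 206 Hz  (b) Q = 0.4981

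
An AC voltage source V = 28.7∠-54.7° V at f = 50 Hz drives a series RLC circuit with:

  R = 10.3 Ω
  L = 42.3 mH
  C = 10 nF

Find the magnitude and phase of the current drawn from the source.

Step 1 — Angular frequency: ω = 2π·f = 2π·50 = 314.2 rad/s.
Step 2 — Component impedances:
  R: Z = R = 10.3 Ω
  L: Z = jωL = j·314.2·0.0423 = 0 + j13.29 Ω
  C: Z = 1/(jωC) = -j/(ω·C) = 0 - j3.183e+05 Ω
Step 3 — Series combination: Z_total = R + L + C = 10.3 - j3.183e+05 Ω = 3.183e+05∠-90.0° Ω.
Step 4 — Source phasor: V = 28.7∠-54.7° V = 16.58 - j23.42 V.
Step 5 — Ohm's law: I = V / Z_total = (16.58 - j23.42) / (10.3 - j3.183e+05) = 7.359e-05 + j5.21e-05 A.
Step 6 — Convert to polar: |I| = 9.017e-05 A, ∠I = 35.3°.

I = 9.017e-05∠35.3° A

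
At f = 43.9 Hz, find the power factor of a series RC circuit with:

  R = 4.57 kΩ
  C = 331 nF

Step 1 — Angular frequency: ω = 2π·f = 2π·43.9 = 275.8 rad/s.
Step 2 — Component impedances:
  R: Z = R = 4570 Ω
  C: Z = 1/(jωC) = -j/(ω·C) = 0 - j1.095e+04 Ω
Step 3 — Series combination: Z_total = R + C = 4570 - j1.095e+04 Ω = 1.187e+04∠-67.4° Ω.
Step 4 — Power factor: PF = cos(φ) = Re(Z)/|Z| = 4570/11868 = 0.3851.
Step 5 — Type: Im(Z) = -1.095e+04 ⇒ leading (phase φ = -67.4°).

PF = 0.3851 (leading, φ = -67.4°)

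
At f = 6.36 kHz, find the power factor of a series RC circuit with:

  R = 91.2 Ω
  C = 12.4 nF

Step 1 — Angular frequency: ω = 2π·f = 2π·6360 = 3.996e+04 rad/s.
Step 2 — Component impedances:
  R: Z = R = 91.2 Ω
  C: Z = 1/(jωC) = -j/(ω·C) = 0 - j2018 Ω
Step 3 — Series combination: Z_total = R + C = 91.2 - j2018 Ω = 2020∠-87.4° Ω.
Step 4 — Power factor: PF = cos(φ) = Re(Z)/|Z| = 91.2/2020 = 0.04515.
Step 5 — Type: Im(Z) = -2018 ⇒ leading (phase φ = -87.4°).

PF = 0.04515 (leading, φ = -87.4°)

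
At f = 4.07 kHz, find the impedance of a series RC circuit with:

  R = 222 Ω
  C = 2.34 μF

Step 1 — Angular frequency: ω = 2π·f = 2π·4070 = 2.557e+04 rad/s.
Step 2 — Component impedances:
  R: Z = R = 222 Ω
  C: Z = 1/(jωC) = -j/(ω·C) = 0 - j16.71 Ω
Step 3 — Series combination: Z_total = R + C = 222 - j16.71 Ω = 222.6∠-4.3° Ω.

Z = 222 - j16.71 Ω = 222.6∠-4.3° Ω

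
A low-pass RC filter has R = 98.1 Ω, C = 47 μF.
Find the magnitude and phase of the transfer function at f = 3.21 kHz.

Step 1 — Angular frequency: ω = 2π·3210 = 2.017e+04 rad/s.
Step 2 — Transfer function: H(jω) = 1/(1 + jωRC).
Step 3 — Denominator: 1 + jωRC = 1 + j·2.017e+04·98.1·4.7e-05 = 1 + j92.99.
Step 4 — H = 0.0001156 - j0.01075.
Step 5 — Magnitude: |H| = 0.01075 (-39.4 dB); phase: φ = -89.4°.

|H| = 0.01075 (-39.4 dB), φ = -89.4°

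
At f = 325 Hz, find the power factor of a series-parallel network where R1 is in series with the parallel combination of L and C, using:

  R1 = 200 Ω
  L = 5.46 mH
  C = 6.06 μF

Step 1 — Angular frequency: ω = 2π·f = 2π·325 = 2042 rad/s.
Step 2 — Component impedances:
  R1: Z = R = 200 Ω
  L: Z = jωL = j·2042·0.00546 = 0 + j11.15 Ω
  C: Z = 1/(jωC) = -j/(ω·C) = 0 - j80.81 Ω
Step 3 — Parallel branch: L || C = 1/(1/L + 1/C) = 0 + j12.93 Ω.
Step 4 — Series with R1: Z_total = R1 + (L || C) = 200 + j12.93 Ω = 200.4∠3.7° Ω.
Step 5 — Power factor: PF = cos(φ) = Re(Z)/|Z| = 200/200.42 = 0.9979.
Step 6 — Type: Im(Z) = 12.93 ⇒ lagging (phase φ = 3.7°).

PF = 0.9979 (lagging, φ = 3.7°)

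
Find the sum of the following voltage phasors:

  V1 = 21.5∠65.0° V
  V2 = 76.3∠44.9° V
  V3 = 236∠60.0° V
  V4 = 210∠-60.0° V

Step 1 — Convert each phasor to rectangular form:
  V1 = 21.5·(cos(65.0°) + j·sin(65.0°)) = 9.086 + j19.49 V
  V2 = 76.3·(cos(44.9°) + j·sin(44.9°)) = 54.05 + j53.86 V
  V3 = 236·(cos(60.0°) + j·sin(60.0°)) = 118 + j204.4 V
  V4 = 210·(cos(-60.0°) + j·sin(-60.0°)) = 105 - j181.9 V
Step 2 — Sum components: V_total = 286.1 + j95.86 V.
Step 3 — Convert to polar: |V_total| = 301.8 V, ∠V_total = 18.5°.

V_total = 301.8∠18.5° V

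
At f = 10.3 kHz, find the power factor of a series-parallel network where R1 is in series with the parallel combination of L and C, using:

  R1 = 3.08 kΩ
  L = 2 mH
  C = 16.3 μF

Step 1 — Angular frequency: ω = 2π·f = 2π·1.03e+04 = 6.472e+04 rad/s.
Step 2 — Component impedances:
  R1: Z = R = 3080 Ω
  L: Z = jωL = j·6.472e+04·0.002 = 0 + j129.4 Ω
  C: Z = 1/(jωC) = -j/(ω·C) = 0 - j0.948 Ω
Step 3 — Parallel branch: L || C = 1/(1/L + 1/C) = 0 - j0.955 Ω.
Step 4 — Series with R1: Z_total = R1 + (L || C) = 3080 - j0.955 Ω = 3080∠-0.0° Ω.
Step 5 — Power factor: PF = cos(φ) = Re(Z)/|Z| = 3080/3080 = 1.
Step 6 — Type: Im(Z) = -0.955 ⇒ leading (phase φ = -0.0°).

PF = 1 (leading, φ = -0.0°)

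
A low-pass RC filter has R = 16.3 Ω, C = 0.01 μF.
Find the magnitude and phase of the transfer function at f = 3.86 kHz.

Step 1 — Angular frequency: ω = 2π·3860 = 2.425e+04 rad/s.
Step 2 — Transfer function: H(jω) = 1/(1 + jωRC).
Step 3 — Denominator: 1 + jωRC = 1 + j·2.425e+04·16.3·1e-08 = 1 + j0.003953.
Step 4 — H = 1 - j0.003953.
Step 5 — Magnitude: |H| = 1 (-0.0 dB); phase: φ = -0.2°.

|H| = 1 (-0.0 dB), φ = -0.2°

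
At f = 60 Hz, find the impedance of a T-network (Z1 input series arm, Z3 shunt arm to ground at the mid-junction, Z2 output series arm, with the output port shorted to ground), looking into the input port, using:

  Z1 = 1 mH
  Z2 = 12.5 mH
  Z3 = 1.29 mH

Step 1 — Angular frequency: ω = 2π·f = 2π·60 = 377 rad/s.
Step 2 — Component impedances:
  Z1: Z = jωL = j·377·0.001 = 0 + j0.377 Ω
  Z2: Z = jωL = j·377·0.0125 = 0 + j4.712 Ω
  Z3: Z = jωL = j·377·0.00129 = 0 + j0.4863 Ω
Step 3 — With the output port shorted to ground, the output series arm Z2 runs from the junction to ground; the shunt arm Z3 also runs from the junction to ground. They appear in parallel: Z3 || Z2 = 0 + j0.4408 Ω.
Step 4 — Series with input arm Z1: Z_in = Z1 + (Z3 || Z2) = 0 + j0.8178 Ω = 0.8178∠90.0° Ω.

Z = 0 + j0.8178 Ω = 0.8178∠90.0° Ω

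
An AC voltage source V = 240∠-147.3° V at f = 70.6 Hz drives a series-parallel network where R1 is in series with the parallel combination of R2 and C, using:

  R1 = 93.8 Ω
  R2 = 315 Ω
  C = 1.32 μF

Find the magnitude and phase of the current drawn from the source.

Step 1 — Angular frequency: ω = 2π·f = 2π·70.6 = 443.6 rad/s.
Step 2 — Component impedances:
  R1: Z = R = 93.8 Ω
  R2: Z = R = 315 Ω
  C: Z = 1/(jωC) = -j/(ω·C) = 0 - j1708 Ω
Step 3 — Parallel branch: R2 || C = 1/(1/R2 + 1/C) = 304.6 - j56.19 Ω.
Step 4 — Series with R1: Z_total = R1 + (R2 || C) = 398.4 - j56.19 Ω = 402.4∠-8.0° Ω.
Step 5 — Source phasor: V = 240∠-147.3° V = -202 - j129.7 V.
Step 6 — Ohm's law: I = V / Z_total = (-202 - j129.7) / (398.4 - j56.19) = -0.452 - j0.3892 A.
Step 7 — Convert to polar: |I| = 0.5965 A, ∠I = -139.3°.

I = 0.5965∠-139.3° A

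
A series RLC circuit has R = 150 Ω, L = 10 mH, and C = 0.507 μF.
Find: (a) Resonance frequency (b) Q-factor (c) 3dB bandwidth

Step 1 — Resonance condition Im(Z)=0 gives ω₀ = 1/√(LC).
Step 2 — ω₀ = 1/√(0.01·5.07e-07) = 1.404e+04 rad/s.
Step 3 — f₀ = ω₀/(2π) = 2235 Hz.
Step 4 — Series Q: Q = ω₀L/R = 1.404e+04·0.01/150 = 0.9363.
Step 5 — 3dB bandwidth: Δω = ω₀/Q = 1.5e+04 rad/s; BW = Δω/(2π) = 2387 Hz.

(a) f₀ = 2235 Hz  (b) Q = 0.9363  (c) BW = 2387 Hz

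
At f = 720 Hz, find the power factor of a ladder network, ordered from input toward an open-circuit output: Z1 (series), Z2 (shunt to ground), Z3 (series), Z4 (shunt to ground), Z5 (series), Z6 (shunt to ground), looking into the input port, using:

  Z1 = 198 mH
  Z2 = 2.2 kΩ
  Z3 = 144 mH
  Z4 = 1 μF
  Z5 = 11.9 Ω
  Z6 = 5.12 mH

Step 1 — Angular frequency: ω = 2π·f = 2π·720 = 4524 rad/s.
Step 2 — Component impedances:
  Z1: Z = jωL = j·4524·0.198 = 0 + j895.7 Ω
  Z2: Z = R = 2200 Ω
  Z3: Z = jωL = j·4524·0.144 = 0 + j651.4 Ω
  Z4: Z = 1/(jωC) = -j/(ω·C) = 0 - j221 Ω
  Z5: Z = R = 11.9 Ω
  Z6: Z = jωL = j·4524·0.00512 = 0 + j23.16 Ω
Step 3 — Ladder network (open output): work backward from the far end, alternating series and parallel combinations. Z_in = 201.1 + j1506 Ω = 1520∠82.4° Ω.
Step 4 — Power factor: PF = cos(φ) = Re(Z)/|Z| = 201.14/1519.6 = 0.1324.
Step 5 — Type: Im(Z) = 1506 ⇒ lagging (phase φ = 82.4°).

PF = 0.1324 (lagging, φ = 82.4°)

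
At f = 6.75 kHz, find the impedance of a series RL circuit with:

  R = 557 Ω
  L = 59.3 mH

Step 1 — Angular frequency: ω = 2π·f = 2π·6750 = 4.241e+04 rad/s.
Step 2 — Component impedances:
  R: Z = R = 557 Ω
  L: Z = jωL = j·4.241e+04·0.0593 = 0 + j2515 Ω
Step 3 — Series combination: Z_total = R + L = 557 + j2515 Ω = 2576∠77.5° Ω.

Z = 557 + j2515 Ω = 2576∠77.5° Ω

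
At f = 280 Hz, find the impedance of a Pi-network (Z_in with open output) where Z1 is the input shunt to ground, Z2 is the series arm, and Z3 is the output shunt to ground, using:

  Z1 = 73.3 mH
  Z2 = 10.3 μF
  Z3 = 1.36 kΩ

Step 1 — Angular frequency: ω = 2π·f = 2π·280 = 1759 rad/s.
Step 2 — Component impedances:
  Z1: Z = jωL = j·1759·0.0733 = 0 + j129 Ω
  Z2: Z = 1/(jωC) = -j/(ω·C) = 0 - j55.19 Ω
  Z3: Z = R = 1360 Ω
Step 3 — With open output, the series arm Z2 and the output shunt Z3 appear in series to ground: Z2 + Z3 = 1360 - j55.19 Ω.
Step 4 — Parallel with input shunt Z1: Z_in = Z1 || (Z2 + Z3) = 12.19 + j128.3 Ω = 128.9∠84.6° Ω.

Z = 12.19 + j128.3 Ω = 128.9∠84.6° Ω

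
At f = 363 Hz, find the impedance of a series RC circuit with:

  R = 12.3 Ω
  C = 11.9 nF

Step 1 — Angular frequency: ω = 2π·f = 2π·363 = 2281 rad/s.
Step 2 — Component impedances:
  R: Z = R = 12.3 Ω
  C: Z = 1/(jωC) = -j/(ω·C) = 0 - j3.684e+04 Ω
Step 3 — Series combination: Z_total = R + C = 12.3 - j3.684e+04 Ω = 3.684e+04∠-90.0° Ω.

Z = 12.3 - j3.684e+04 Ω = 3.684e+04∠-90.0° Ω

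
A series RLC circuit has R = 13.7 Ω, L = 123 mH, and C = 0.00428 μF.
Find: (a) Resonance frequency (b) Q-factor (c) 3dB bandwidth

Step 1 — Resonance: ω₀ = 1/√(LC) = 1/√(0.123·4.28e-09) = 4.358e+04 rad/s.
Step 2 — f₀ = ω₀/(2π) = 6937 Hz.
Step 3 — Series Q: Q = ω₀L/R = 4.358e+04·0.123/13.7 = 391.3.
Step 4 — Bandwidth: Δω = ω₀/Q = 111.4 rad/s; BW = Δω/(2π) = 17.73 Hz.

(a) f₀ = 6937 Hz  (b) Q = 391.3  (c) BW = 17.73 Hz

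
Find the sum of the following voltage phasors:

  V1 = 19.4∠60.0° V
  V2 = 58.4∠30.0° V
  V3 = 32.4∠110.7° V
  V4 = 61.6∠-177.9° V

Step 1 — Convert each phasor to rectangular form:
  V1 = 19.4·(cos(60.0°) + j·sin(60.0°)) = 9.7 + j16.8 V
  V2 = 58.4·(cos(30.0°) + j·sin(30.0°)) = 50.58 + j29.2 V
  V3 = 32.4·(cos(110.7°) + j·sin(110.7°)) = -11.45 + j30.31 V
  V4 = 61.6·(cos(-177.9°) + j·sin(-177.9°)) = -61.56 - j2.257 V
Step 2 — Sum components: V_total = -12.74 + j74.05 V.
Step 3 — Convert to polar: |V_total| = 75.14 V, ∠V_total = 99.8°.

V_total = 75.14∠99.8° V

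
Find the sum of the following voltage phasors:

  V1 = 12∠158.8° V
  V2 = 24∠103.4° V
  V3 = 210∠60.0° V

Step 1 — Convert each phasor to rectangular form:
  V1 = 12·(cos(158.8°) + j·sin(158.8°)) = -11.19 + j4.339 V
  V2 = 24·(cos(103.4°) + j·sin(103.4°)) = -5.562 + j23.35 V
  V3 = 210·(cos(60.0°) + j·sin(60.0°)) = 105 + j181.9 V
Step 2 — Sum components: V_total = 88.25 + j209.6 V.
Step 3 — Convert to polar: |V_total| = 227.4 V, ∠V_total = 67.2°.

V_total = 227.4∠67.2° V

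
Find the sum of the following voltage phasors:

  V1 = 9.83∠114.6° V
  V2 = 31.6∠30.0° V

Step 1 — Convert each phasor to rectangular form:
  V1 = 9.83·(cos(114.6°) + j·sin(114.6°)) = -4.092 + j8.938 V
  V2 = 31.6·(cos(30.0°) + j·sin(30.0°)) = 27.37 + j15.8 V
Step 2 — Sum components: V_total = 23.27 + j24.74 V.
Step 3 — Convert to polar: |V_total| = 33.97 V, ∠V_total = 46.7°.

V_total = 33.97∠46.7° V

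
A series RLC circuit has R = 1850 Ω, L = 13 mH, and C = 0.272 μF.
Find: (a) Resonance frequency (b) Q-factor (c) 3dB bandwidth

Step 1 — Resonance condition Im(Z)=0 gives ω₀ = 1/√(LC).
Step 2 — ω₀ = 1/√(0.013·2.72e-07) = 1.682e+04 rad/s.
Step 3 — f₀ = ω₀/(2π) = 2676 Hz.
Step 4 — Series Q: Q = ω₀L/R = 1.682e+04·0.013/1850 = 0.1182.
Step 5 — 3dB bandwidth: Δω = ω₀/Q = 1.423e+05 rad/s; BW = Δω/(2π) = 2.265e+04 Hz.

(a) f₀ = 2676 Hz  (b) Q = 0.1182  (c) BW = 2.265e+04 Hz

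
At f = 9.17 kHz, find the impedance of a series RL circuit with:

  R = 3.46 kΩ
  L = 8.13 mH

Step 1 — Angular frequency: ω = 2π·f = 2π·9170 = 5.762e+04 rad/s.
Step 2 — Component impedances:
  R: Z = R = 3460 Ω
  L: Z = jωL = j·5.762e+04·0.00813 = 0 + j468.4 Ω
Step 3 — Series combination: Z_total = R + L = 3460 + j468.4 Ω = 3492∠7.7° Ω.

Z = 3460 + j468.4 Ω = 3492∠7.7° Ω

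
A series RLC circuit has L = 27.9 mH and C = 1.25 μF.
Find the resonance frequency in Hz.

Step 1 — Resonance condition Im(Z)=0 gives ω₀ = 1/√(LC).
Step 2 — ω₀ = 1/√(0.0279·1.25e-06) = 5355 rad/s.
Step 3 — f₀ = ω₀/(2π) = 852.2 Hz.

f₀ = 852.2 Hz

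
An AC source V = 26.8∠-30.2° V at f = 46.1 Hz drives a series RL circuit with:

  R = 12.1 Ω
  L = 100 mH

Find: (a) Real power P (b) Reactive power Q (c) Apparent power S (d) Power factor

Step 1 — Angular frequency: ω = 2π·f = 2π·46.1 = 289.7 rad/s.
Step 2 — Component impedances:
  R: Z = R = 12.1 Ω
  L: Z = jωL = j·289.7·0.1 = 0 + j28.97 Ω
Step 3 — Series combination: Z_total = R + L = 12.1 + j28.97 Ω = 31.39∠67.3° Ω.
Step 4 — Source phasor: V = 26.8∠-30.2° V = 23.16 - j13.48 V.
Step 5 — Current: I = V / Z = -0.1118 - j0.8464 A = 0.8537∠-97.5° A.
Step 6 — Complex power: S = V·I* = 8.819 + j21.11 VA.
Step 7 — Real power: P = Re(S) = 8.819 W.
Step 8 — Reactive power: Q = Im(S) = 21.11 VAR.
Step 9 — Apparent power: |S| = 22.88 VA.
Step 10 — Power factor: PF = P/|S| = 0.3855 (lagging).

(a) P = 8.819 W  (b) Q = 21.11 VAR  (c) S = 22.88 VA  (d) PF = 0.3855 (lagging)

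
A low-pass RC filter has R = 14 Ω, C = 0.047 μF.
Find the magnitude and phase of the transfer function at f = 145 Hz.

Step 1 — Angular frequency: ω = 2π·145 = 911.1 rad/s.
Step 2 — Transfer function: H(jω) = 1/(1 + jωRC).
Step 3 — Denominator: 1 + jωRC = 1 + j·911.1·14·4.7e-08 = 1 + j0.0005995.
Step 4 — H = 1 - j0.0005995.
Step 5 — Magnitude: |H| = 1 (-0.0 dB); phase: φ = -0.0°.

|H| = 1 (-0.0 dB), φ = -0.0°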